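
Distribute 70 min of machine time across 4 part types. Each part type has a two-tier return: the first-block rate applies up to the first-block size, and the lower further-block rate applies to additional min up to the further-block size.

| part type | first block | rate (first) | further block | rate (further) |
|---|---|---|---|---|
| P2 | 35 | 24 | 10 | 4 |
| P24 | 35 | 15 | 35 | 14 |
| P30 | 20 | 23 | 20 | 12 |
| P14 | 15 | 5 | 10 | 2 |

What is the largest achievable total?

Treat each block as its own option and order by rate: P2/T1 24 > P30/T1 23 > P24/T1 15 > P24/T2 14 > P30/T2 12 > P14/T1 5 > P2/T2 4 > P14/T2 2.
P2/T1 (24): +35 ; 35 left.
Fill P30 T1 block (20 at 23) ; 15 left.
P24 T1 at 15: only 15 left, fill 15.
Total = 24×35 + 23×20 + 15×15 = 1525.

1525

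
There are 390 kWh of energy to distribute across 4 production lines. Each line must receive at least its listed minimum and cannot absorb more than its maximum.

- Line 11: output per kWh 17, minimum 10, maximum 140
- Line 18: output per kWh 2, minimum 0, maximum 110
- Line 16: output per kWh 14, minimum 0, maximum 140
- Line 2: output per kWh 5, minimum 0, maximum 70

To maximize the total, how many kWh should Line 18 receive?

40

Meeting every minimum uses 10+0+0+0 = 10 kWh, leaving 380.
Highest output per kWh first: Line 11 17 > Line 16 14 > Line 2 5 > Line 18 2.
Give Line 11 130 more to hit its cap of 140 → 250 left.
Give Line 16 140 more to hit its cap of 140 → 110 left.
Line 2 takes 70 more to reach its cap of 70 → 40 left.
Line 18: +40 (room for 110) → 40. Pool exhausted.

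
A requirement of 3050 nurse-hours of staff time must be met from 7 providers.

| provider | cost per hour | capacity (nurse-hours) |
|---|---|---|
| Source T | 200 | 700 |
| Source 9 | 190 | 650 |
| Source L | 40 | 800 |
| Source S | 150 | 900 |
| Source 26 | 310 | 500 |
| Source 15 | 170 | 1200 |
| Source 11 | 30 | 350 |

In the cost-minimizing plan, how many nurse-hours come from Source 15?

1000

Use providers in increasing cost order.
Source 11 (30): use full 350 — 2700 nurse-hours to go.
Source L (40): use full 800 — 1900 nurse-hours to go.
Source S (150): use full 900 — 1000 nurse-hours to go.
Take 1000 from Source 15 at 170 to finish.
Source 9, Source T, Source 26: unused.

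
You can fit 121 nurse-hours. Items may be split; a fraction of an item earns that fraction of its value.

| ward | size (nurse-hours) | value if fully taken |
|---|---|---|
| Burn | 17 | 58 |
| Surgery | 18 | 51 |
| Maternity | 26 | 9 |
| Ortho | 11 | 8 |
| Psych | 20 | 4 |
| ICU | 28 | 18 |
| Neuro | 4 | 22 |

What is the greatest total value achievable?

Sort by value density: Neuro 22/4≈5.5, Burn 58/17≈3.41, Surgery 51/18≈2.83, Ortho 8/11≈0.727, ICU 18/28≈0.643, Maternity 9/26≈0.346, Psych 4/20≈0.2.
Neuro: take in full, 4 nurse-hours for value 22 — 117 left.
Burn: take in full, 17 nurse-hours for value 58 — 100 left.
Surgery: take in full, 18 nurse-hours for value 51 — 82 left.
Ortho: take in full, 11 nurse-hours for value 8 — 71 left.
All 28 nurse-hours of ICU fit (value 18) — 43 remain.
All 26 nurse-hours of Maternity fit (value 9) — 17 remain.
17 nurse-hours left: a 17/20 share of Psych gives 4×17/20 = 3.4.
Total value = 169.4.

169.4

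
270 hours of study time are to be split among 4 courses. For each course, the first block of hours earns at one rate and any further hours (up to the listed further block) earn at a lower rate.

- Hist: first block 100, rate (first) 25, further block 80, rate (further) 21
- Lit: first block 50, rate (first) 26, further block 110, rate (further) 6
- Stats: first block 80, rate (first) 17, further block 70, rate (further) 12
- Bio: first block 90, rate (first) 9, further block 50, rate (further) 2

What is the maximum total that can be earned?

6160

Order all 8 blocks by rate: Lit/tier1 26 > Hist/tier1 25 > Hist/tier2 21 > Stats/tier1 17 > Stats/tier2 12 > Bio/tier1 9 > Lit/tier2 6 > Bio/tier2 2.
Lit tier1 at 26: fill all 50 — 220 left.
Hist tier1 at 25: fill all 100 — 120 left.
Fill Hist tier2 block (80 at 21) — 40 left.
Stats/tier1: +40 of 80 at 17; pool empty.
Total = 26×50 + 25×100 + 21×80 + 17×40 = 6160.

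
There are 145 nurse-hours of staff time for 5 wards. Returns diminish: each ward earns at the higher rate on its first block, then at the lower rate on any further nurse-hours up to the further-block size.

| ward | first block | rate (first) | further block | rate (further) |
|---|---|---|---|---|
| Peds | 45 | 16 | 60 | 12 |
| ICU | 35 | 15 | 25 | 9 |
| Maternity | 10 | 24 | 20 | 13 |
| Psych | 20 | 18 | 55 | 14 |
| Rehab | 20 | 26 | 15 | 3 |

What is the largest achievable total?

2575

Treat each block as its own option and order by rate: Rehab/T1 26 > Maternity/T1 24 > Psych/T1 18 > Peds/T1 16 > ICU/T1 15 > Psych/T2 14 > Maternity/T2 13 > Peds/T2 12 > ICU/T2 9 > Rehab/T2 3.
Rehab/T1 (26): +20 ; 125 left.
Maternity T1 at 24: fill all 10 ; 115 left.
Psych/T1 (18): +20 ; 95 left.
Peds/T1 (16): +45 ; 50 left.
ICU T1 at 15: fill all 35 ; 15 left.
15 remain; put them into Psych T2 at 14.
Total = 26×20 + 24×10 + 18×20 + 16×45 + 15×35 + 14×15 = 2575.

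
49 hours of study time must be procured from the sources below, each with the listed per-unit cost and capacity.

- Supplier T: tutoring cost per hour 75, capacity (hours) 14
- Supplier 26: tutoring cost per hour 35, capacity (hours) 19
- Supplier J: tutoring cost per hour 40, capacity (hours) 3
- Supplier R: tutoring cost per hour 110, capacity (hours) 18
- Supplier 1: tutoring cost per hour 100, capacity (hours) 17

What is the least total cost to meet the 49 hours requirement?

Fill from the cheapest source first.
Supplier 26 at 35: take all 19 hours — 30 still needed.
Take 3 from Supplier J at 40 — need 27 more.
Supplier T at 75: take all 14 hours — 13 still needed.
Take 13 from Supplier 1 at 100 to finish.
Supplier R: unused.
Cost = 19×35 + 3×40 + 14×75 + 13×100 = 3135.

3135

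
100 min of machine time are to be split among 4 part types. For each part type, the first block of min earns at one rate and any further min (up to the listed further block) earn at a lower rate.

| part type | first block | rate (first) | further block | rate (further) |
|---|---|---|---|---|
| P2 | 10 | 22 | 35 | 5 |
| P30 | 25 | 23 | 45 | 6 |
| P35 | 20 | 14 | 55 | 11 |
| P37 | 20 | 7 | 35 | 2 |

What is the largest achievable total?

Treat each block as its own option and order by rate: P30/tier1 23 > P2/tier1 22 > P35/tier1 14 > P35/tier2 11 > P37/tier1 7 > P30/tier2 6 > P2/tier2 5 > P37/tier2 2.
P30 tier1 at 23: fill all 25 — 75 left.
Fill P2 tier1 block (10 at 22) — 65 left.
P35/tier1 (14): +20 — 45 left.
P35 tier2 at 11: only 45 left, fill 45.
Total = 23×25 + 22×10 + 14×20 + 11×45 = 1570.

1570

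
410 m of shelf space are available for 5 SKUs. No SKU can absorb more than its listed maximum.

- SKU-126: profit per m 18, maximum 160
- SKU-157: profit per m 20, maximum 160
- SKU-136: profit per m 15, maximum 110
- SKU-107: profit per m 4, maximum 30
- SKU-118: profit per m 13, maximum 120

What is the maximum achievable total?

7430

Rank by profit per m: SKU-157 20 > SKU-126 18 > SKU-136 15 > SKU-118 13 > SKU-107 4.
SKU-157 takes 160 to reach its cap of 160 → 250 left.
SKU-126: +160 to 160 (cap) → 90 left.
SKU-136: +90 (room for 110) → 90. Pool exhausted.
Total = 18×160 + 20×160 + 15×90 = 7430.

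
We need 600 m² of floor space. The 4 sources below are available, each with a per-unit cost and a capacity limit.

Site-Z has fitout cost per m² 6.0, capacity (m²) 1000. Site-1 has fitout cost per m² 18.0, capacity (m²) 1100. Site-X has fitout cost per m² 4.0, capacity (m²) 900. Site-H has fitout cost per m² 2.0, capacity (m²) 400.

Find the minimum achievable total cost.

1600

Fill from the cheapest source first.
Take 400 from Site-H at 2.0 ; need 200 more.
Site-X at 4.0: take 200 of its 900 ; requirement met.
Site-Z, Site-1: unused.
Cost = 400×2.0 + 200×4.0 = 1600.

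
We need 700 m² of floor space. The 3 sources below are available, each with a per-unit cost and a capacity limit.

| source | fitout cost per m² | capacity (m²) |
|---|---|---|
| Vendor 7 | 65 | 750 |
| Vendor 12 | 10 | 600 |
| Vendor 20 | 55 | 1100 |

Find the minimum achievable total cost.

Fill from the cheapest source first.
Vendor 12 at 10: take all 600 m² → 100 still needed.
Take 100 from Vendor 20 at 55 to finish.
Vendor 7: unused.
Cost = 600×10 + 100×55 = 11500.

11500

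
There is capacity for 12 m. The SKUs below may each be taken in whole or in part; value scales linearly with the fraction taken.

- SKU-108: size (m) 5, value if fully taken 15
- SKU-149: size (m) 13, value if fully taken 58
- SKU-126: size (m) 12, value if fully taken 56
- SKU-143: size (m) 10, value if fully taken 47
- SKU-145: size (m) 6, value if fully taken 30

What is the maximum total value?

58.2

Best value per unit of size first: SKU-145 30/6≈5, SKU-143 47/10≈4.7, SKU-126 56/12≈4.67, SKU-149 58/13≈4.46, SKU-108 15/5≈3.
SKU-145: take in full, 6 m for value 30 — 6 left.
Fill the last 6 m with part of SKU-143: 6/10 of it earns 28.2.
Total value = 58.2.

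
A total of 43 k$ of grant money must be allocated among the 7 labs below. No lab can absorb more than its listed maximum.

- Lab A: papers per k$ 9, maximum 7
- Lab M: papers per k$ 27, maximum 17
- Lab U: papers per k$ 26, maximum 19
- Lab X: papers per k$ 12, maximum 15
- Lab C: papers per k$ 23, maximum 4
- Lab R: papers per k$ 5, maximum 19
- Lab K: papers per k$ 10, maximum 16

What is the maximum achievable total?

Highest papers per k$ first: Lab M 27 > Lab U 26 > Lab C 23 > Lab X 12 > Lab K 10 > Lab A 9 > Lab R 5.
Give Lab M 17 to hit its cap of 17 → 26 left.
Give Lab U 19 to hit its cap of 19 → 7 left.
Give Lab C 4 to hit its cap of 4 → 3 left.
Only 3 left; Lab X takes them to reach 3.
Total = 27×17 + 26×19 + 12×3 + 23×4 = 1081.

1081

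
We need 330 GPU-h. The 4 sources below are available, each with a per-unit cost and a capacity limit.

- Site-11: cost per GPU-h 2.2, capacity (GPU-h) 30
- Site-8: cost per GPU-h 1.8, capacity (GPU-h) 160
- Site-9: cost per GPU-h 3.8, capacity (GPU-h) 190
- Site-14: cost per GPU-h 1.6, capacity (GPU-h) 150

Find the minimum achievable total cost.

572

Cheapest first:
Site-14 (1.6): use full 150 ; 180 GPU-h to go.
Site-8 (1.8): use full 160 ; 20 GPU-h to go.
Site-11 at 2.2: take 20 of its 30 ; requirement met.
Site-9: unused.
Cost = 150×1.6 + 160×1.8 + 20×2.2 = 572.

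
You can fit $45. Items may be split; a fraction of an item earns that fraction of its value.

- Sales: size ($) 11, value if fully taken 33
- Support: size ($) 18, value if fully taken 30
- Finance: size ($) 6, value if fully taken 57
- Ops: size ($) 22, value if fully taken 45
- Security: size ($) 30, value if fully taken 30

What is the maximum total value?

Sort by value density: Finance 57/6≈9.5, Sales 33/11≈3, Ops 45/22≈2.05, Support 30/18≈1.67, Security 30/30≈1.
Take all of Finance (6 $, value 57) → 39 $ left.
All 11 $ of Sales fit (value 33) → 28 remain.
All 22 $ of Ops fit (value 45) → 6 remain.
Fill the last 6 $ with part of Support: 6/18 of it earns 10.
Total value = 145.

145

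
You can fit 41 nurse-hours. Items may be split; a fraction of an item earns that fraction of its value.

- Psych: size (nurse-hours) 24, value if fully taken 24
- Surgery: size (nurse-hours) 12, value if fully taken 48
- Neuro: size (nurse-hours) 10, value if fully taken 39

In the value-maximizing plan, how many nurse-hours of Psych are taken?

Sort by value density: Surgery 48/12≈4, Neuro 39/10≈3.9, Psych 24/24≈1.
All 12 nurse-hours of Surgery fit (value 48) — 29 remain.
Neuro: take in full, 10 nurse-hours for value 39 — 19 left.
Fill the last 19 nurse-hours with part of Psych: 19/24 of it earns 19.

19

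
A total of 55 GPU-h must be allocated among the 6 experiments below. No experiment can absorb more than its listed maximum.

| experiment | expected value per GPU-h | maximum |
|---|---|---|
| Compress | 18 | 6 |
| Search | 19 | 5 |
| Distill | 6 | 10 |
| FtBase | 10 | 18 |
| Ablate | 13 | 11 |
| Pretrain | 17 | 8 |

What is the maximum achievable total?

704

Order the experiments by expected value per GPU-h: Search 19 > Compress 18 > Pretrain 17 > Ablate 13 > FtBase 10 > Distill 6.
Search takes 5 to reach its cap of 5 — 50 left.
Compress takes 6 to reach its cap of 6 — 44 left.
Give Pretrain 8 to hit its cap of 8 — 36 left.
Give Ablate 11 to hit its cap of 11 — 25 left.
FtBase: +18 to 18 (cap) — 7 left.
Only 7 left; Distill takes them to reach 7.
Total = 18×6 + 19×5 + 6×7 + 10×18 + 13×11 + 17×8 = 704.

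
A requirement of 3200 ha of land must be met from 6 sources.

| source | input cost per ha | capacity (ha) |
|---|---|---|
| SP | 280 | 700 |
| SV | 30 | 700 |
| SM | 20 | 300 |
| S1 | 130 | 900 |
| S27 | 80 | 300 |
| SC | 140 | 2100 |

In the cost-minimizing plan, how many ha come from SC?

Fill from the cheapest source first.
SM at 20: take all 300 ha ; 2900 still needed.
Take 700 from SV at 30 ; need 2200 more.
S27 (80): use full 300 ; 1900 ha to go.
S1 (130): use full 900 ; 1000 ha to go.
SC at 140: take 1000 of its 2100 ; requirement met.
SP: unused.

1000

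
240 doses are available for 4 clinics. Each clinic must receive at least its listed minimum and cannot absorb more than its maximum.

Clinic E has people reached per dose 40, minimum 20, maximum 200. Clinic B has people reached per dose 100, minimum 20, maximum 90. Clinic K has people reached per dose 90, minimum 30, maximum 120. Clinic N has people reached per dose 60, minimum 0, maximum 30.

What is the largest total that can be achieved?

Meeting every minimum uses 20+20+30+0 = 70 doses, leaving 170.
Order the clinics by people reached per dose: Clinic B 100 > Clinic K 90 > Clinic N 60 > Clinic E 40.
Clinic B: +70 to 90 (cap) ; 100 left.
Clinic K: +90 to 120 (cap) ; 10 left.
Clinic N: +10 (room for 30) → 10. Pool exhausted.
Total = 40×20 + 100×90 + 90×120 + 60×10 = 21200.

21200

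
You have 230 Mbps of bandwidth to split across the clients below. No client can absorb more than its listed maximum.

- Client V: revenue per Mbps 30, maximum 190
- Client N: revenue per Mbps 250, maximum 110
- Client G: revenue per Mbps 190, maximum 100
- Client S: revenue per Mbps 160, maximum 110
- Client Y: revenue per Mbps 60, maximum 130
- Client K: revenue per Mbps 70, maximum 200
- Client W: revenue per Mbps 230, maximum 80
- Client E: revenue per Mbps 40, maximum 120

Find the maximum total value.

Order the clients by revenue per Mbps: Client N 250 > Client W 230 > Client G 190 > Client S 160 > Client K 70 > Client Y 60 > Client E 40 > Client V 30.
Client N: +110 to 110 (cap) → 120 left.
Client W: +80 to 80 (cap) → 40 left.
Client G: +40 (room for 100) → 40. Pool exhausted.
Total = 250×110 + 190×40 + 230×80 = 53500.

53500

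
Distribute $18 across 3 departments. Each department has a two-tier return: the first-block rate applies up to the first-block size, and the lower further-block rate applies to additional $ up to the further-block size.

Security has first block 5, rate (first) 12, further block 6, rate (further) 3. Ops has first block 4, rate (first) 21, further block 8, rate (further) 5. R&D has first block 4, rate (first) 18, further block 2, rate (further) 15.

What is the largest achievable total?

Order all 6 blocks by rate: Ops/first 21 > R&D/first 18 > R&D/second 15 > Security/first 12 > Ops/second 5 > Security/second 3.
Fill Ops first block (4 at 21) — 14 left.
R&D/first (18): +4 — 10 left.
Fill R&D second block (2 at 15) — 8 left.
Fill Security first block (5 at 12) — 3 left.
3 remain; put them into Ops second at 5.
Total = 21×4 + 18×4 + 15×2 + 12×5 + 5×3 = 261.

261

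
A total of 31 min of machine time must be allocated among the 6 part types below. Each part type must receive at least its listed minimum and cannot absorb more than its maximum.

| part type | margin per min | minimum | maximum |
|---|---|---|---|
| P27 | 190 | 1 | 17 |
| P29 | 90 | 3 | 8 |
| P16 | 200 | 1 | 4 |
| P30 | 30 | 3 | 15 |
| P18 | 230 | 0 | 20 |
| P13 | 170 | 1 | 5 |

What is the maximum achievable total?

Meeting every minimum uses 1+3+1+3+0+1 = 9 min, leaving 22.
Rank by margin per min: P18 230 > P16 200 > P27 190 > P13 170 > P29 90 > P30 30.
P18 takes 20 more to reach its cap of 20 — 2 left.
P16: +2 (room for 3) → 3. Pool exhausted.
Total = 190×1 + 90×3 + 200×3 + 30×3 + 230×20 + 170×1 = 5920.

5920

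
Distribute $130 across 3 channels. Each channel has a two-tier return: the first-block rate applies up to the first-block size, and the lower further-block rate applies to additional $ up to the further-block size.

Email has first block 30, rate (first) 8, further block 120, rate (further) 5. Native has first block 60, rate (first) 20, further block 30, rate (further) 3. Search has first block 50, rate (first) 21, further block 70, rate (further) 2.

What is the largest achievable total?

Treat each block as its own option and order by rate: Search/T1 21 > Native/T1 20 > Email/T1 8 > Email/T2 5 > Native/T2 3 > Search/T2 2.
Fill Search T1 block (50 at 21) → 80 left.
Fill Native T1 block (60 at 20) → 20 left.
20 remain; put them into Email T1 at 8.
Total = 21×50 + 20×60 + 8×20 = 2410.

2410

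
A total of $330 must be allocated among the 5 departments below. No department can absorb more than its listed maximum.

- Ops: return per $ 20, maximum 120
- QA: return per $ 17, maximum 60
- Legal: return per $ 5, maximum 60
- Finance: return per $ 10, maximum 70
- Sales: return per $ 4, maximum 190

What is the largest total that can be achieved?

Order the departments by return per $: Ops 20 > QA 17 > Finance 10 > Legal 5 > Sales 4.
Ops takes 120 to reach its cap of 120 — 210 left.
QA takes 60 to reach its cap of 60 — 150 left.
Give Finance 70 to hit its cap of 70 — 80 left.
Give Legal 60 to hit its cap of 60 — 20 left.
Sales has room for 190 but only 20 remain, so it gets 20.
Total = 20×120 + 17×60 + 5×60 + 10×70 + 4×20 = 4500.

4500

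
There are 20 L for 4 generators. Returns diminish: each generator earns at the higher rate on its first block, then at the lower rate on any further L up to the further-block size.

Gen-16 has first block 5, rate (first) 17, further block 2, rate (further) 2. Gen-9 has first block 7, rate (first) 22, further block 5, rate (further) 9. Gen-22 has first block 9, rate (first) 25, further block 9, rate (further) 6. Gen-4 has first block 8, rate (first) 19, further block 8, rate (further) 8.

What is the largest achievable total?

455

Order all 8 blocks by rate: Gen-22/T1 25 > Gen-9/T1 22 > Gen-4/T1 19 > Gen-16/T1 17 > Gen-9/T2 9 > Gen-4/T2 8 > Gen-22/T2 6 > Gen-16/T2 2.
Fill Gen-22 T1 block (9 at 25) ; 11 left.
Gen-9 T1 at 22: fill all 7 ; 4 left.
4 remain; put them into Gen-4 T1 at 19.
Total = 25×9 + 22×7 + 19×4 = 455.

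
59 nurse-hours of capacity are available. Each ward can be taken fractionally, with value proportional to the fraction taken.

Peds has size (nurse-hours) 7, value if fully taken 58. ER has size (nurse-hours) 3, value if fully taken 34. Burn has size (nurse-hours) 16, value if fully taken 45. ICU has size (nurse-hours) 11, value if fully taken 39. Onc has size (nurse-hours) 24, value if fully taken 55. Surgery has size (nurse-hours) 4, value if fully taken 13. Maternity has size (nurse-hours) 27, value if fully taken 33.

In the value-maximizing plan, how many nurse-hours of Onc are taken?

18

Best value per unit of size first: ER 34/3≈11.3, Peds 58/7≈8.29, ICU 39/11≈3.55, Surgery 13/4≈3.25, Burn 45/16≈2.81, Onc 55/24≈2.29, Maternity 33/27≈1.22.
Take all of ER (3 nurse-hours, value 34) → 56 nurse-hours left.
Peds: take in full, 7 nurse-hours for value 58 → 49 left.
Take all of ICU (11 nurse-hours, value 39) → 38 nurse-hours left.
Take all of Surgery (4 nurse-hours, value 13) → 34 nurse-hours left.
Burn: take in full, 16 nurse-hours for value 45 → 18 left.
18 nurse-hours left: a 18/24 share of Onc gives 55×18/24 = 41.25.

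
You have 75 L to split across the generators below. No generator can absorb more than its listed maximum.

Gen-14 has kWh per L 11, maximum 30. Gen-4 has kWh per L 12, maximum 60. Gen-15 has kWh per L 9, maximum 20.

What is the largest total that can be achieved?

Order the generators by kWh per L: Gen-4 12 > Gen-14 11 > Gen-15 9.
Gen-4: +60 to 60 (cap) ; 15 left.
Gen-14 has room for 30 but only 15 remain, so it gets 15.
Total = 11×15 + 12×60 = 885.

885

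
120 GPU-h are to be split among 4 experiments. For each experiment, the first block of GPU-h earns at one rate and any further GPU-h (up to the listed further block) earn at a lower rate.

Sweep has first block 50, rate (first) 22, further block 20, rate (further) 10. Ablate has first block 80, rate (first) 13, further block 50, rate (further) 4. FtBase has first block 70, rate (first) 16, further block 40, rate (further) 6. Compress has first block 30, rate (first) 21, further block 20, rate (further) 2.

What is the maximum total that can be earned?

Treat each block as its own option and order by rate: Sweep/first 22 > Compress/first 21 > FtBase/first 16 > Ablate/first 13 > Sweep/second 10 > FtBase/second 6 > Ablate/second 4 > Compress/second 2.
Sweep/first (22): +50 → 70 left.
Compress/first (21): +30 → 40 left.
FtBase first at 16: only 40 left, fill 40.
Total = 22×50 + 21×30 + 16×40 = 2370.

2370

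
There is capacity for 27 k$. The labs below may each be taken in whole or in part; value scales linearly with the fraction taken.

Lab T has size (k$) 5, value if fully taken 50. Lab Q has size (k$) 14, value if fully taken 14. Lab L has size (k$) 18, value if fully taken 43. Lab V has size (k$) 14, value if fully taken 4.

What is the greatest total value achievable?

97

Rank by value-to-size ratio: Lab T 50/5≈10, Lab L 43/18≈2.39, Lab Q 14/14≈1, Lab V 4/14≈0.286.
Lab T: take in full, 5 k$ for value 50 → 22 left.
Lab L: take in full, 18 k$ for value 43 → 4 left.
Fill the last 4 k$ with part of Lab Q: 4/14 of it earns 4.
Total value = 97.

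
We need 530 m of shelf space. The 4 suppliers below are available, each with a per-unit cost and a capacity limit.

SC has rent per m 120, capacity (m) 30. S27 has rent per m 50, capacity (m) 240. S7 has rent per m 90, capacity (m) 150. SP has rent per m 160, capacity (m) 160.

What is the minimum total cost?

Fill from the cheapest supplier first.
S27 at 50: take all 240 m — 290 still needed.
Take 150 from S7 at 90 — need 140 more.
Take 30 from SC at 120 — need 110 more.
Take 110 from SP at 160 to finish.
Cost = 240×50 + 150×90 + 30×120 + 110×160 = 46700.

46700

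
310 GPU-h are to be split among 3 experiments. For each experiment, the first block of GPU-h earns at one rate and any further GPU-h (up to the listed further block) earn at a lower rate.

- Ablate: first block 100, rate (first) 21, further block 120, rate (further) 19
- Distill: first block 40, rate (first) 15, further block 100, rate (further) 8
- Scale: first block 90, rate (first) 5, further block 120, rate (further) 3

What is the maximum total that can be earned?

5380

Order all 6 blocks by rate: Ablate/tier1 21 > Ablate/tier2 19 > Distill/tier1 15 > Distill/tier2 8 > Scale/tier1 5 > Scale/tier2 3.
Fill Ablate tier1 block (100 at 21) → 210 left.
Ablate tier2 at 19: fill all 120 → 90 left.
Fill Distill tier1 block (40 at 15) → 50 left.
Distill tier2 at 8: only 50 left, fill 50.
Total = 21×100 + 19×120 + 15×40 + 8×50 = 5380.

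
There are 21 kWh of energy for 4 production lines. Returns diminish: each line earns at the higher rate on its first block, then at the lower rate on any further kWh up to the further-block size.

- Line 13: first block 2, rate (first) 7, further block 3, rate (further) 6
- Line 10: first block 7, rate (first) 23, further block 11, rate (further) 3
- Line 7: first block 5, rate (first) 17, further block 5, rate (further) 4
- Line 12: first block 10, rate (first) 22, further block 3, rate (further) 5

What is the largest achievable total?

Treat each block as its own option and order by rate: Line 10/first 23 > Line 12/first 22 > Line 7/first 17 > Line 13/first 7 > Line 13/second 6 > Line 12/second 5 > Line 7/second 4 > Line 10/second 3.
Line 10/first (23): +7 — 14 left.
Line 12/first (22): +10 — 4 left.
Line 7 first at 17: only 4 left, fill 4.
Total = 23×7 + 22×10 + 17×4 = 449.

449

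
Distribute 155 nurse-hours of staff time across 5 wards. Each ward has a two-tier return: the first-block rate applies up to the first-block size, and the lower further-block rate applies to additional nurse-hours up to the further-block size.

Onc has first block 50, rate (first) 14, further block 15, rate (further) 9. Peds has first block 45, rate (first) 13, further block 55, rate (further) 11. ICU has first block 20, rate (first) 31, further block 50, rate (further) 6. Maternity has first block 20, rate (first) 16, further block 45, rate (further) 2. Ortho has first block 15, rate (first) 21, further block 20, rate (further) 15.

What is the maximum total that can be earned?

2645

Rank every tier by rate: ICU/T1 31 > Ortho/T1 21 > Maternity/T1 16 > Ortho/T2 15 > Onc/T1 14 > Peds/T1 13 > Peds/T2 11 > Onc/T2 9 > ICU/T2 6 > Maternity/T2 2.
ICU/T1 (31): +20 ; 135 left.
Ortho T1 at 21: fill all 15 ; 120 left.
Fill Maternity T1 block (20 at 16) ; 100 left.
Ortho/T2 (15): +20 ; 80 left.
Onc/T1 (14): +50 ; 30 left.
30 remain; put them into Peds T1 at 13.
Total = 31×20 + 21×15 + 16×20 + 15×20 + 14×50 + 13×30 = 2645.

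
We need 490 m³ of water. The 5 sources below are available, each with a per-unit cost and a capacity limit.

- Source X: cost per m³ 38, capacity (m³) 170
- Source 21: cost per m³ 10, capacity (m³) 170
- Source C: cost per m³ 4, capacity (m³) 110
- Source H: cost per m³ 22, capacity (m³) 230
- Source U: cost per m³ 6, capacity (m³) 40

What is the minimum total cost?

6120

Fill from the cheapest source first.
Take 110 from Source C at 4 → need 380 more.
Take 40 from Source U at 6 → need 340 more.
Source 21 (10): use full 170 → 170 m³ to go.
Take 170 from Source H at 22 to finish.
Source X: unused.
Cost = 110×4 + 40×6 + 170×10 + 170×22 = 6120.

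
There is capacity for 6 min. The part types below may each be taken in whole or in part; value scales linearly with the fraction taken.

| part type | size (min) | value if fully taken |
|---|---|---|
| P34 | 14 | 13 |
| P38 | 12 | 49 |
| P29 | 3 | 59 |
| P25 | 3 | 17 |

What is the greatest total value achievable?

76

Sort by value density: P29 59/3≈19.7, P25 17/3≈5.67, P38 49/12≈4.08, P34 13/14≈0.929.
All 3 min of P29 fit (value 59) → 3 remain.
P25: take in full, 3 min for value 17 → 0 left.
Total value = 76.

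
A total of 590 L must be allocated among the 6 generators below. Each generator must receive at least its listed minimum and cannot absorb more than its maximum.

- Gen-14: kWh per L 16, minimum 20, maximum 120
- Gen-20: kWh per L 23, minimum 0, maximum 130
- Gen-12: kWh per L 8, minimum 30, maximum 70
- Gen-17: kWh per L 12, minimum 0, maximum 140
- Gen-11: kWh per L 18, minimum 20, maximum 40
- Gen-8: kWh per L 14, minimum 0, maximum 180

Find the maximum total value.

Meeting every minimum uses 20+0+30+0+20+0 = 70 L, leaving 520.
Rank by kWh per L: Gen-20 23 > Gen-11 18 > Gen-14 16 > Gen-8 14 > Gen-17 12 > Gen-12 8.
Give Gen-20 130 more to hit its cap of 130 → 390 left.
Gen-11 takes 20 more to reach its cap of 40 → 370 left.
Give Gen-14 100 more to hit its cap of 120 → 270 left.
Give Gen-8 180 more to hit its cap of 180 → 90 left.
Only 90 left; Gen-17 takes them to reach 90.
Total = 16×120 + 23×130 + 8×30 + 12×90 + 18×40 + 14×180 = 9470.

9470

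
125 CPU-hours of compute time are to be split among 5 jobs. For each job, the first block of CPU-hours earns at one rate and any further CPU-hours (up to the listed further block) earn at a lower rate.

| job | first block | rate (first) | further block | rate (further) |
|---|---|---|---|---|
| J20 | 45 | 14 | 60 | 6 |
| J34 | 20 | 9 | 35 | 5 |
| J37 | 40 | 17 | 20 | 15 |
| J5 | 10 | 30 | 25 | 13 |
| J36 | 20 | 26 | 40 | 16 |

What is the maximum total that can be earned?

Treat each block as its own option and order by rate: J5/T1 30 > J36/T1 26 > J37/T1 17 > J36/T2 16 > J37/T2 15 > J20/T1 14 > J5/T2 13 > J34/T1 9 > J20/T2 6 > J34/T2 5.
Fill J5 T1 block (10 at 30) → 115 left.
J36/T1 (26): +20 → 95 left.
J37 T1 at 17: fill all 40 → 55 left.
J36 T2 at 16: fill all 40 → 15 left.
J37 T2 at 15: only 15 left, fill 15.
Total = 30×10 + 26×20 + 17×40 + 16×40 + 15×15 = 2365.

2365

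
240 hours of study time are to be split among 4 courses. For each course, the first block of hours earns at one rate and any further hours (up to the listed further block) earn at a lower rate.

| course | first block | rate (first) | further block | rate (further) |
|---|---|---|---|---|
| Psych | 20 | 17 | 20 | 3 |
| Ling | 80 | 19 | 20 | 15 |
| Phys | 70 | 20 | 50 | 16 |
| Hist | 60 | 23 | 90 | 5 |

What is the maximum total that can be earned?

Treat each block as its own option and order by rate: Hist/T1 23 > Phys/T1 20 > Ling/T1 19 > Psych/T1 17 > Phys/T2 16 > Ling/T2 15 > Hist/T2 5 > Psych/T2 3.
Fill Hist T1 block (60 at 23) → 180 left.
Fill Phys T1 block (70 at 20) → 110 left.
Ling T1 at 19: fill all 80 → 30 left.
Psych T1 at 17: fill all 20 → 10 left.
Phys T2 at 16: only 10 left, fill 10.
Total = 23×60 + 20×70 + 19×80 + 17×20 + 16×10 = 4800.

4800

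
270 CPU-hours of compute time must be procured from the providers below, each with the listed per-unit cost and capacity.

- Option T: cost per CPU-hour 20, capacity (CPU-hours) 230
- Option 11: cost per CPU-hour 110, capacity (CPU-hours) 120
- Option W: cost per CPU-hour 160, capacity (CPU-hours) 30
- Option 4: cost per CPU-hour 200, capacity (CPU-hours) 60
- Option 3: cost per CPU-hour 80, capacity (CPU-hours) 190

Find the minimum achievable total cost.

7800

Use providers in increasing cost order.
Take 230 from Option T at 20 — need 40 more.
Option 3 at 80: take 40 of its 190 — requirement met.
Option 11, Option W, Option 4: unused.
Cost = 230×20 + 40×80 = 7800.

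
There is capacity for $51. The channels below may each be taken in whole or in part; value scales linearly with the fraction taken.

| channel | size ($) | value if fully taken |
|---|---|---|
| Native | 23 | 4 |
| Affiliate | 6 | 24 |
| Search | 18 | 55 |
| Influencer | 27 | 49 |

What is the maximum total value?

128

Rank by value-to-size ratio: Affiliate 24/6≈4, Search 55/18≈3.06, Influencer 49/27≈1.81, Native 4/23≈0.174.
All 6 $ of Affiliate fit (value 24) → 45 remain.
Take all of Search (18 $, value 55) → 27 $ left.
Influencer: take in full, 27 $ for value 49 → 0 left.
Total value = 128.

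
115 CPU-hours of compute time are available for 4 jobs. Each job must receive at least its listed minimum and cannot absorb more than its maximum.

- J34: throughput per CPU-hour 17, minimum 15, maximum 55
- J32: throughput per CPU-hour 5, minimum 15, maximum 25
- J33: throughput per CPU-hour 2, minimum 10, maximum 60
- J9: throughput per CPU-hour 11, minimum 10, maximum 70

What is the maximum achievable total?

Meeting every minimum uses 15+15+10+10 = 50 CPU-hours, leaving 65.
Rank by throughput per CPU-hour: J34 17 > J9 11 > J32 5 > J33 2.
J34 takes 40 more to reach its cap of 55 ; 25 left.
J9 has room for 60 more but only 25 remain, so it gets 35.
Total = 17×55 + 5×15 + 2×10 + 11×35 = 1415.

1415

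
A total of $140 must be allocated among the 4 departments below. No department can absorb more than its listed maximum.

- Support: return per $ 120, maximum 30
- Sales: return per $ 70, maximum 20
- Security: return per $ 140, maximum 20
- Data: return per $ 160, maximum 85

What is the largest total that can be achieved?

20350

Order the departments by return per $: Data 160 > Security 140 > Support 120 > Sales 70.
Give Data 85 to hit its cap of 85 ; 55 left.
Security: +20 to 20 (cap) ; 35 left.
Give Support 30 to hit its cap of 30 ; 5 left.
Sales has room for 20 but only 5 remain, so it gets 5.
Total = 120×30 + 70×5 + 140×20 + 160×85 = 20350.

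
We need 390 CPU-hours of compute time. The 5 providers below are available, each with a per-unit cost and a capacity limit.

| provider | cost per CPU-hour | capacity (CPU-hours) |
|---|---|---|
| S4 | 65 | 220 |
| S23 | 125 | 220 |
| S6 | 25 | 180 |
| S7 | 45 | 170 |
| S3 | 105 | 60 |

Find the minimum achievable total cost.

14750

Cheapest first:
Take 180 from S6 at 25 — need 210 more.
Take 170 from S7 at 45 — need 40 more.
Take 40 from S4 at 65 to finish.
S3, S23: unused.
Cost = 180×25 + 170×45 + 40×65 = 14750.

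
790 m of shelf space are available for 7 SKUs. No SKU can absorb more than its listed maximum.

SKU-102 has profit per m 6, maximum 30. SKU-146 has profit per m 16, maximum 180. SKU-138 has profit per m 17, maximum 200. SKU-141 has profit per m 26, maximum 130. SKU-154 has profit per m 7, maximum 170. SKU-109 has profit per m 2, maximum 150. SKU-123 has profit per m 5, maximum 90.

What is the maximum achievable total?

11430

Highest profit per m first: SKU-141 26 > SKU-138 17 > SKU-146 16 > SKU-154 7 > SKU-102 6 > SKU-123 5 > SKU-109 2.
SKU-141: +130 to 130 (cap) — 660 left.
SKU-138 takes 200 to reach its cap of 200 — 460 left.
Give SKU-146 180 to hit its cap of 180 — 280 left.
SKU-154: +170 to 170 (cap) — 110 left.
SKU-102: +30 to 30 (cap) — 80 left.
SKU-123: +80 (room for 90) → 80. Pool exhausted.
Total = 6×30 + 16×180 + 17×200 + 26×130 + 7×170 + 5×80 = 11430.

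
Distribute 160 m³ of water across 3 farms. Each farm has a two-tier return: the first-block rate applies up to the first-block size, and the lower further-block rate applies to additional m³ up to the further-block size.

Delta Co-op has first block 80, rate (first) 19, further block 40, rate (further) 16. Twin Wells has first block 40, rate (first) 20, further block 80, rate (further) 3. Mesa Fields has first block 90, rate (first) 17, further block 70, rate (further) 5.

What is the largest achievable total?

3000

Rank every tier by rate: Twin Wells/first 20 > Delta Co-op/first 19 > Mesa Fields/first 17 > Delta Co-op/second 16 > Mesa Fields/second 5 > Twin Wells/second 3.
Twin Wells first at 20: fill all 40 → 120 left.
Delta Co-op/first (19): +80 → 40 left.
Mesa Fields first at 17: only 40 left, fill 40.
Total = 20×40 + 19×80 + 17×40 = 3000.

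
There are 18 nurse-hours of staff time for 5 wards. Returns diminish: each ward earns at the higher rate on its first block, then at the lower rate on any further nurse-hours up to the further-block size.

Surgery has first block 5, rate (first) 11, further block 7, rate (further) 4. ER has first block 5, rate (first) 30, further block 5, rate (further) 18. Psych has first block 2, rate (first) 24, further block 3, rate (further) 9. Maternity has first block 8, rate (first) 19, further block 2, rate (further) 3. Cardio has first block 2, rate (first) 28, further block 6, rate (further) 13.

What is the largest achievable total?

Rank every tier by rate: ER/tier1 30 > Cardio/tier1 28 > Psych/tier1 24 > Maternity/tier1 19 > ER/tier2 18 > Cardio/tier2 13 > Surgery/tier1 11 > Psych/tier2 9 > Surgery/tier2 4 > Maternity/tier2 3.
ER tier1 at 30: fill all 5 ; 13 left.
Cardio/tier1 (28): +2 ; 11 left.
Psych tier1 at 24: fill all 2 ; 9 left.
Maternity tier1 at 19: fill all 8 ; 1 left.
ER/tier2: +1 of 5 at 18; pool empty.
Total = 30×5 + 28×2 + 24×2 + 19×8 + 18×1 = 424.

424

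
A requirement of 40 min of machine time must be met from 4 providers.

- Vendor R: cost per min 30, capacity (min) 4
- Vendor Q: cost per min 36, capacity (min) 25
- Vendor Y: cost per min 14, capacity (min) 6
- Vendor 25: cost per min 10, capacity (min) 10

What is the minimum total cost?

Use providers in increasing cost order.
Take 10 from Vendor 25 at 10 — need 30 more.
Vendor Y (14): use full 6 — 24 min to go.
Take 4 from Vendor R at 30 — need 20 more.
Vendor Q at 36: take 20 of its 25 — requirement met.
Cost = 10×10 + 6×14 + 4×30 + 20×36 = 1024.

1024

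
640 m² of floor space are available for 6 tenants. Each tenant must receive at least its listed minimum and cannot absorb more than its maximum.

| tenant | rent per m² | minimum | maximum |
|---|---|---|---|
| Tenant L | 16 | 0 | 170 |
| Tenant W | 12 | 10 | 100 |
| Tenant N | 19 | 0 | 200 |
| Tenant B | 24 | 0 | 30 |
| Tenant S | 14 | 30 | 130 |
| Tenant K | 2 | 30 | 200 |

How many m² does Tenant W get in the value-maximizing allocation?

80

Meeting every minimum uses 0+10+0+0+30+30 = 70 m², leaving 570.
Order the tenants by rent per m²: Tenant B 24 > Tenant N 19 > Tenant L 16 > Tenant S 14 > Tenant W 12 > Tenant K 2.
Tenant B takes 30 more to reach its cap of 30 ; 540 left.
Tenant N: +200 to 200 (cap) ; 340 left.
Tenant L takes 170 more to reach its cap of 170 ; 170 left.
Tenant S: +100 to 130 (cap) ; 70 left.
Tenant W has room for 90 more but only 70 remain, so it gets 80.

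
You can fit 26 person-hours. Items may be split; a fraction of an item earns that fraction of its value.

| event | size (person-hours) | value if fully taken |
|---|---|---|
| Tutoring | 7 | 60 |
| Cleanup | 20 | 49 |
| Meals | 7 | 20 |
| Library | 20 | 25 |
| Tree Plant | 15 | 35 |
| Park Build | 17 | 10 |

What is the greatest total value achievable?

Best value per unit of size first: Tutoring 60/7≈8.57, Meals 20/7≈2.86, Cleanup 49/20≈2.45, Tree Plant 35/15≈2.33, Library 25/20≈1.25, Park Build 10/17≈0.588.
All 7 person-hours of Tutoring fit (value 60) ; 19 remain.
Take all of Meals (7 person-hours, value 20) ; 12 person-hours left.
12 person-hours left: a 12/20 share of Cleanup gives 49×12/20 = 29.4.
Total value = 109.4.

109.4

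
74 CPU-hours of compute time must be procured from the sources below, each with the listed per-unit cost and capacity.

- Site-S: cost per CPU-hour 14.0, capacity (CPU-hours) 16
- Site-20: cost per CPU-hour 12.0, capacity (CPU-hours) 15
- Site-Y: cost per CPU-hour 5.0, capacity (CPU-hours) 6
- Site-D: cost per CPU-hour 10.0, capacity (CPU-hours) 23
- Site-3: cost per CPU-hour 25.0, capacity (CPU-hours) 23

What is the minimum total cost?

Fill from the cheapest source first.
Site-Y (5.0): use full 6 ; 68 CPU-hours to go.
Site-D at 10.0: take all 23 CPU-hours ; 45 still needed.
Site-20 (12.0): use full 15 ; 30 CPU-hours to go.
Site-S at 14.0: take all 16 CPU-hours ; 14 still needed.
Take 14 from Site-3 at 25.0 to finish.
Cost = 6×5.0 + 23×10.0 + 15×12.0 + 16×14.0 + 14×25.0 = 1014.

1014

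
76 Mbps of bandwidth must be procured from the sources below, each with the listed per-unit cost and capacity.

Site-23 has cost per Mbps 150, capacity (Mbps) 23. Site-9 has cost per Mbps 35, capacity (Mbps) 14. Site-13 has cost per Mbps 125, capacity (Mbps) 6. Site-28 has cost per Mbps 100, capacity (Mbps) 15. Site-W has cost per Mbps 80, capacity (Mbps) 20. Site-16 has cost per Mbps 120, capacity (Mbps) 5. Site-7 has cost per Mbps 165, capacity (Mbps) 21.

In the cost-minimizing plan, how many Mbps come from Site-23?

Cheapest first:
Site-9 at 35: take all 14 Mbps ; 62 still needed.
Site-W at 80: take all 20 Mbps ; 42 still needed.
Site-28 at 100: take all 15 Mbps ; 27 still needed.
Site-16 (120): use full 5 ; 22 Mbps to go.
Site-13 at 125: take all 6 Mbps ; 16 still needed.
Site-23 (150): take the remaining 16 ; done.
Site-7: unused.

16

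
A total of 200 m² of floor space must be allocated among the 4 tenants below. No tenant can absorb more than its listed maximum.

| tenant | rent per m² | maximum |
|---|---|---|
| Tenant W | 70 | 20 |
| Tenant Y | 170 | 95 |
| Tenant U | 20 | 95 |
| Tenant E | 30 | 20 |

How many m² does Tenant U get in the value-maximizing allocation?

65

Highest rent per m² first: Tenant Y 170 > Tenant W 70 > Tenant E 30 > Tenant U 20.
Give Tenant Y 95 to hit its cap of 95 — 105 left.
Give Tenant W 20 to hit its cap of 20 — 85 left.
Give Tenant E 20 to hit its cap of 20 — 65 left.
Tenant U: +65 (room for 95) → 65. Pool exhausted.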